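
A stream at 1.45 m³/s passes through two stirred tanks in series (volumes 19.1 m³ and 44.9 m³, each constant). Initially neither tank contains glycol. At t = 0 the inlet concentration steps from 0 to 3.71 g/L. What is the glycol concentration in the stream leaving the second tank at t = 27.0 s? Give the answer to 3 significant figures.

1.36 g/L

Time constants: τᵢ = Vᵢ/Q for each well-mixed tank.
τ₁ = 19.1/1.45 = 13.172 s; τ₂ = 44.9/1.45 = 30.966 s.
Tank 1: C₁ = C_in(1 − e^(−t/τ₁)). Tank 2 (τ₁ ≠ τ₂): C₂ = C_in[1 − (τ₁ e^(−t/τ₁) − τ₂ e^(−t/τ₂))/(τ₁ − τ₂)].
At t = 27.0: e^(−t/τ₁) = 0.12877, e^(−t/τ₂) = 0.41814.
C₂ = 3.71·[1 − (13.172·0.12877 − 30.966·0.41814)/(-17.793)] = 3.71·0.36763 = 1.3639 g/L.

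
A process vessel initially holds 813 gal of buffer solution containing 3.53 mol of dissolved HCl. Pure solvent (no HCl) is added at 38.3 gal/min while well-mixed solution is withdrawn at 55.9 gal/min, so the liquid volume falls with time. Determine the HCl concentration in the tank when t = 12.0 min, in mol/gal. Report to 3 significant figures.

Let m(t) be the amount of HCl. Volume: V(t) = V₀ + (Q_in − Q_out) t = 813 − 17.600 t; V(12.0) = 601.80 gal.
No HCl enters, so dm/dt = −Q_out · (m/V).
dm/m = −Q_out dt/(V₀ − 17.600 t); integrating gives ln(m/m₀) = −(Q_out/(Q_in−Q_out)) ln(V/V₀).
m = m₀ (V₀/V)^(Q_out/(Q_in−Q_out)) = 3.53 × (813/601.80)^(-3.1761) = 1.3578 mol.
C = m/V = 1.3578/601.80 = 0.0022563 mol/gal.

0.00226 mol/gal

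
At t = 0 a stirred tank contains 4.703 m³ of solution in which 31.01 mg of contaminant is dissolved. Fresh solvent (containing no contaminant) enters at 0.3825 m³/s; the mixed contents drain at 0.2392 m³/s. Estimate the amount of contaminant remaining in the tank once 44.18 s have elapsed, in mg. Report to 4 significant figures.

Let m(t) be the amount of contaminant. Volume: V(t) = V₀ + (Q_in − Q_out) t = 4.703 + 0.143300 t; V(44.18) = 11.0340 m³.
No contaminant enters, so dm/dt = −Q_out · (m/V).
dm/m = −Q_out dt/(V₀ + 0.143300 t); integrating gives ln(m/m₀) = −(Q_out/(Q_in−Q_out)) ln(V/V₀).
m = m₀ (V₀/V)^(Q_out/(Q_in−Q_out)) = 31.01 × (4.703/11.0340)^(1.66923) = 7.46949 mg.

7.469 mg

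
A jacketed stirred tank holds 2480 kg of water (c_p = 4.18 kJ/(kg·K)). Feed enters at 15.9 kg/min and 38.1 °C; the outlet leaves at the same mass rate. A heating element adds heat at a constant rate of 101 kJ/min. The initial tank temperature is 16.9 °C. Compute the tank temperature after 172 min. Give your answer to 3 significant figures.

32.1 °C

Energy balance: M c_p dT/dt = ṁ c_p (T_in − T) + 101.
Rearrange: dT/dt = (T_ss − T)/τ with τ = M/ṁ = 155.97 min and T_ss = T_in + Q̇/(ṁ c_p) = 39.620 °C.
Solution: T(t) = T_ss + (T₀ − T_ss) e^(−t/τ).
T(172) = 39.620 + (-22.720)·e^(−172/155.97) = 39.620 + (-22.720)·0.33196 = 32.078 °C.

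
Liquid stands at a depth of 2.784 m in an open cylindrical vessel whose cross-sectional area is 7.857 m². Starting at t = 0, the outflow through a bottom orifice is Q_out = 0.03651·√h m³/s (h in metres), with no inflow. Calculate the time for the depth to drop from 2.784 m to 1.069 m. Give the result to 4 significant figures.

273.1 s

With no inflow, A dh/dt = −0.03651 √h.
This is separable: 2 d(√h)/dt = −0.03651/A, so √h = √h₀ − (0.03651/(2A)) t.
t = 2A(√h₀ − √h)/0.03651 = 2·7.857·(√2.784 − √1.069)/0.03651
  = 15.7140 × (1.66853 − 1.03392) / 0.03651 = 273.137 s.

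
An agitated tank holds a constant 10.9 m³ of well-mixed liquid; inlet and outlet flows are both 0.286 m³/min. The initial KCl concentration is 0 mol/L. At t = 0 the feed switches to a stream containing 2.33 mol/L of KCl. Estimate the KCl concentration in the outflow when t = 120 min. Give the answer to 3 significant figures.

Accumulation = in − out for the solute gives V dC/dt = Q(C_in − C).
So dC/dt = (C_in − C)/τ with τ = V/Q = 10.9/0.286 = 38.112 min.
Integrating: C(t) = C_in + (C₀ − C_in) e^(−t/τ).
C(120) = 2.33 + (0 − 2.33)·e^(−120/38.112) = 2.33 + (-2.3300)·0.042911 = 2.2300 mol/L.

2.23 mol/L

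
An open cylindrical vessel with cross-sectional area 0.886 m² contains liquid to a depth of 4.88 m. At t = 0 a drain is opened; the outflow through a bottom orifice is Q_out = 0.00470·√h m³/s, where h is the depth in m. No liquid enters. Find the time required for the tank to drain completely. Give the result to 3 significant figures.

833 s

Accumulation of liquid (constant cross-section A): A dh/dt = −0.00470 √h.
This is separable: 2 d(√h)/dt = −0.00470/A, so √h = √h₀ − (0.00470/(2A)) t.
Tank is empty when √h = 0: t_empty = 2A√h₀/0.00470.
t_empty = 2·0.886·√4.88/0.00470 = 1.7720·2.2091/0.00470 = 832.87 s.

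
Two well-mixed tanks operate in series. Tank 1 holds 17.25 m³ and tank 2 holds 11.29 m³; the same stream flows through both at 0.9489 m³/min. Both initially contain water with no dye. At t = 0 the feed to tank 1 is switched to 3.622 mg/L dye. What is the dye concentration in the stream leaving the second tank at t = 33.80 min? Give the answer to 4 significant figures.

Species balance on tank i: dCᵢ/dt = (Cᵢ₋₁ − Cᵢ)/τᵢ with τᵢ = Vᵢ/Q.
τ₁ = 17.25/0.9489 = 18.1789 min; τ₂ = 11.29/0.9489 = 11.8980 min.
Tank 1: C₁ = C_in(1 − e^(−t/τ₁)). Tank 2 (τ₁ ≠ τ₂): C₂ = C_in[1 − (τ₁ e^(−t/τ₁) − τ₂ e^(−t/τ₂))/(τ₁ − τ₂)].
At t = 33.80: e^(−t/τ₁) = 0.155783, e^(−t/τ₂) = 0.0583780.
C₂ = 3.622·[1 − (18.1789·0.155783 − 11.8980·0.0583780)/(6.28096)] = 3.622·0.659704 = 2.38945 mg/L.

2.389 mg/L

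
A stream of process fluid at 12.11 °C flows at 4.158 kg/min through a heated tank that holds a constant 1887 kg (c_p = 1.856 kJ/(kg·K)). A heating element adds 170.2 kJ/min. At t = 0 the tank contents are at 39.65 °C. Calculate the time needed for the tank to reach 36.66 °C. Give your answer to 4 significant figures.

357.4 min

M c_p dT/dt = ṁ c_p (T_in − T) + Q̇.
τ = M/ṁ = 453.824 min; T_ss = T_in + Q̇/(ṁ c_p) = 34.1645 °C.
T(t) = T_ss + (T₀ − T_ss) e^(−t/τ). Set T = 36.66:
e^(−t/τ) = (36.66 − 34.1645)/(39.65 − 34.1645) = 0.454927
t = −453.824 · ln(0.454927) = 357.440 min.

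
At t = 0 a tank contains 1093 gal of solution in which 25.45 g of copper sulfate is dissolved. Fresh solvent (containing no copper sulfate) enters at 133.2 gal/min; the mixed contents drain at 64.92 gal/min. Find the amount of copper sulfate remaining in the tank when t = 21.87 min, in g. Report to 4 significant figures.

11.22 g

Let m(t) be the amount of copper sulfate. Volume: V(t) = V₀ + (Q_in − Q_out) t = 1093 + 68.2800 t; V(21.87) = 2586.28 gal.
Species balance (pure solvent in): dm/dt = −Q_out · m/V(t).
dm/m = −Q_out dt/(V₀ + 68.2800 t); integrating gives ln(m/m₀) = −(Q_out/(Q_in−Q_out)) ln(V/V₀).
m = m₀ (V₀/V)^(Q_out/(Q_in−Q_out)) = 25.45 × (1093/2586.28)^(0.950791) = 11.2212 g.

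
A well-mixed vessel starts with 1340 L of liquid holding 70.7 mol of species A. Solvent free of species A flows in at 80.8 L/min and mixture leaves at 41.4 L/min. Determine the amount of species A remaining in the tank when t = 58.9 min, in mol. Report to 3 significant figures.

24.6 mol

Total volume: dV/dt = Q_in − Q_out = 39.400 L/min, so V(t) = 1340 + 39.400 t and V(58.9) = 3660.7 L.
Species balance (pure solvent in): dm/dt = −Q_out · m/V(t).
dm/m = −Q_out dt/(V₀ + 39.400 t); integrating gives ln(m/m₀) = −(Q_out/(Q_in−Q_out)) ln(V/V₀).
m = m₀ (V₀/V)^(Q_out/(Q_in−Q_out)) = 70.7 × (1340/3660.7)^(1.0508) = 24.593 mol.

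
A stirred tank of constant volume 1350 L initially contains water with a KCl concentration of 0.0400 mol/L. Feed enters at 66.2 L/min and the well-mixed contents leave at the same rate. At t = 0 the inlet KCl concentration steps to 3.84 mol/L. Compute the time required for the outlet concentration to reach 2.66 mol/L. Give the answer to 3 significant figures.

Unsteady species balance (constant V, well mixed): V dC/dt = Q(C_in − C), so τ = V/Q = 20.393 min.
C(t) = C_in + (C₀ − C_in) e^(−t/τ). Set C = 2.66 and solve for t:
e^(−t/τ) = (C − C_in)/(C₀ − C_in) = (2.66 − 3.84)/(0.0400 − 3.84) = 0.31053
t = −τ ln(…) = 20.393 × 1.1695 = 23.849 min.

23.8 min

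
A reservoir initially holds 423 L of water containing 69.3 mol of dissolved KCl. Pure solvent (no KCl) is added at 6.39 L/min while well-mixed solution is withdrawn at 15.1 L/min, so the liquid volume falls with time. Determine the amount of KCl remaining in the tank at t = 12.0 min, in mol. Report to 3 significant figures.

42.4 mol

Let m(t) be the amount of KCl. Volume: V(t) = V₀ + (Q_in − Q_out) t = 423 − 8.7100 t; V(12.0) = 318.48 L.
Solute balance: dm/dt = 0 − Q_out C = −Q_out m/V(t).
Separate: dm/m = −Q_out dt/V(t) ⇒ ln(m/m₀) = −(Q_out/(Q_in−Q_out)) ln(V/V₀).
m = m₀ (V₀/V)^(Q_out/(Q_in−Q_out)) = 69.3 × (423/318.48)^(-1.7336) = 42.369 mol.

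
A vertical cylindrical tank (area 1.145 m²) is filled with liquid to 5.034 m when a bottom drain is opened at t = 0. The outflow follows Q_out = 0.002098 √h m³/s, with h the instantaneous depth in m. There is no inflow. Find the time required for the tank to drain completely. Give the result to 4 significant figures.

With no inflow, A dh/dt = −0.002098 √h.
Separate and integrate: 2(√h − √h₀) = −(0.002098/A) t.
Set h = 0: 2√h₀ = (0.002098/A) t_empty ⇒ t_empty = 2A√h₀/0.002098.
t_empty = 2·1.145·√5.034/0.002098 = 2.29000·2.24366/0.002098 = 2448.99 s.

2449 s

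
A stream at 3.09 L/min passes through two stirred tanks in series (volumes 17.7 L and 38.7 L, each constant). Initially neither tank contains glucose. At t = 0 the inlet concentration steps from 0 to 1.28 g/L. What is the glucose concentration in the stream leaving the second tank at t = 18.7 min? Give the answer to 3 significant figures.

Species balance on tank i: dCᵢ/dt = (Cᵢ₋₁ − Cᵢ)/τᵢ with τᵢ = Vᵢ/Q.
τ₁ = 17.7/3.09 = 5.7282 min; τ₂ = 38.7/3.09 = 12.524 min.
Tank 1: C₁ = C_in(1 − e^(−t/τ₁)). Tank 2 (τ₁ ≠ τ₂): C₂ = C_in[1 − (τ₁ e^(−t/τ₁) − τ₂ e^(−t/τ₂))/(τ₁ − τ₂)].
At t = 18.7: e^(−t/τ₁) = 0.038213, e^(−t/τ₂) = 0.22467.
C₂ = 1.28·[1 − (5.7282·0.038213 − 12.524·0.22467)/(-6.7961)] = 1.28·0.61816 = 0.79125 g/L.

0.791 g/L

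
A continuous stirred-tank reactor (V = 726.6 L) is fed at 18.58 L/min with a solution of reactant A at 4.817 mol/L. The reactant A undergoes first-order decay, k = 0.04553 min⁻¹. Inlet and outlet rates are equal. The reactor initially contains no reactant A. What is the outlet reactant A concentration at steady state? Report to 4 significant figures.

1.732 mol/L

V dC/dt = Q(C_in − C) − k V C.
At steady state: 0 = Q C_in − (Q + kV) C_ss, so C_ss = Q C_in/(Q + kV).
C_ss = 18.58·4.817/(18.58 + 0.04553·726.6) = 89.4999/51.6621 = 1.73241 mol/L.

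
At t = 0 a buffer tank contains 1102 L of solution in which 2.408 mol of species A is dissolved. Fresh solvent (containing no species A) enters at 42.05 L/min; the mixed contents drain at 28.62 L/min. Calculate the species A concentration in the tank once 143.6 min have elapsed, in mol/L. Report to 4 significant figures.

9.202e-05 mol/L

Total volume: dV/dt = Q_in − Q_out = 13.4300 L/min, so V(t) = 1102 + 13.4300 t and V(143.6) = 3030.55 L.
Species balance (pure solvent in): dm/dt = −Q_out · m/V(t).
dm/m = −Q_out dt/(V₀ + 13.4300 t); integrating gives ln(m/m₀) = −(Q_out/(Q_in−Q_out)) ln(V/V₀).
m = m₀ (V₀/V)^(Q_out/(Q_in−Q_out)) = 2.408 × (1102/3030.55)^(2.13105) = 0.278870 mol.
C = m/V = 0.278870/3030.55 = 9.20197e-05 mol/L.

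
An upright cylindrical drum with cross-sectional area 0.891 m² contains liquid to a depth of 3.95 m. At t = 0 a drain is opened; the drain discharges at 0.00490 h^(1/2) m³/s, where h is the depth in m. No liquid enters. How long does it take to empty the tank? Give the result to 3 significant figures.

Accumulation of liquid (constant cross-section A): A dh/dt = −0.00490 √h.
∫ h^(−1/2) dh = −(0.00490/A) ∫ dt, giving 2√h = 2√h₀ − (0.00490/A) t.
Set h = 0: 2√h₀ = (0.00490/A) t_empty ⇒ t_empty = 2A√h₀/0.00490.
t_empty = 2·0.891·√3.95/0.00490 = 1.7820·1.9875/0.00490 = 722.79 s.

723 s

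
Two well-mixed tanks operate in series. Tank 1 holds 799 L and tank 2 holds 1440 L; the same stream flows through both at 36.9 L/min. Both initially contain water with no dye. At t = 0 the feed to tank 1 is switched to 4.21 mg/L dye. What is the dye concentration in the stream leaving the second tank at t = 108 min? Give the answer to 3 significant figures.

3.65 mg/L

Time constants: τᵢ = Vᵢ/Q for each well-mixed tank.
τ₁ = 799/36.9 = 21.653 min; τ₂ = 1440/36.9 = 39.024 min.
Tank 1: C₁ = C_in(1 − e^(−t/τ₁)). Tank 2 (τ₁ ≠ τ₂): C₂ = C_in[1 − (τ₁ e^(−t/τ₁) − τ₂ e^(−t/τ₂))/(τ₁ − τ₂)].
At t = 108: e^(−t/τ₁) = 0.0068211, e^(−t/τ₂) = 0.062819.
C₂ = 4.21·[1 − (21.653·0.0068211 − 39.024·0.062819)/(-17.371)] = 4.21·0.86738 = 3.6517 mg/L.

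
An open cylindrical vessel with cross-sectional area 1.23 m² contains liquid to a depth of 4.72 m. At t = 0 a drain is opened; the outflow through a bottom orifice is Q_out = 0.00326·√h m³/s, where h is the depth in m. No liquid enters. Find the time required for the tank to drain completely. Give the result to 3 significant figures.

1640 s

A dh/dt = −Q_out = −0.00326 √h.
This is separable: 2 d(√h)/dt = −0.00326/A, so √h = √h₀ − (0.00326/(2A)) t.
Set h = 0: 2√h₀ = (0.00326/A) t_empty ⇒ t_empty = 2A√h₀/0.00326.
t_empty = 2·1.23·√4.72/0.00326 = 2.4600·2.1726/0.00326 = 1639.4 s.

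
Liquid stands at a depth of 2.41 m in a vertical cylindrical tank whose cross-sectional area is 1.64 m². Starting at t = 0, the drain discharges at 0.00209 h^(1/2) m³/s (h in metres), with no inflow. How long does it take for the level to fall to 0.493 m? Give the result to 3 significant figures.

A dh/dt = −Q_out = −0.00209 √h.
This is separable: 2 d(√h)/dt = −0.00209/A, so √h = √h₀ − (0.00209/(2A)) t.
t = 2A(√h₀ − √h)/0.00209 = 2·1.64·(√2.41 − √0.493)/0.00209
  = 3.2800 × (1.5524 − 0.70214) / 0.00209 = 1334.4 s.

1330 s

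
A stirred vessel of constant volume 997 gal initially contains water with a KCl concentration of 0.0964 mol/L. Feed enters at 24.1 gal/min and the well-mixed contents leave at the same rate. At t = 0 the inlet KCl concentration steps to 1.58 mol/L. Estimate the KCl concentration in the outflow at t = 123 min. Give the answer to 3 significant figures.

1.50 mol/L

Mass balance on the solute (V constant): V dC/dt = Q(C_in − C).
Rewrite as dC/dt + C/τ = C_in/τ, τ = V/Q = 41.369 min.
This is linear first-order; C(t) = C_in + (C₀ − C_in) e^(−t/τ).
C(123) = 1.58 + (0.0964 − 1.58)·e^(−123/41.369) = 1.58 + (-1.4836)·0.051138 = 1.5041 mol/L.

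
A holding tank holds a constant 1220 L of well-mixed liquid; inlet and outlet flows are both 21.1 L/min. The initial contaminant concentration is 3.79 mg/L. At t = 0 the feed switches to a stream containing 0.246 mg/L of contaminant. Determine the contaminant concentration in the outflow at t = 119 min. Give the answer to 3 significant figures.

Transient balance on the dissolved component: V dC/dt = Q(C_in − C).
So dC/dt = (C_in − C)/τ with τ = V/Q = 1220/21.1 = 57.820 min.
C approaches C_in exponentially: C(t) = C_in + (C₀ − C_in) e^(−t/τ).
C(119) = 0.246 + (3.79 − 0.246)·e^(−119/57.820) = 0.246 + (3.5440)·0.12769 = 0.69855 mg/L.

0.699 mg/L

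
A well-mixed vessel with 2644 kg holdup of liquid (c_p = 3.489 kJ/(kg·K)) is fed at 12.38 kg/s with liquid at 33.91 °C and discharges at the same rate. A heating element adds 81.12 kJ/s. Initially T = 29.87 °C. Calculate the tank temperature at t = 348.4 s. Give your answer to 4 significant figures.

Unsteady energy balance on the tank contents: M c_p dT/dt = ṁ c_p (T_in − T) + 81.12.
τ = M/ṁ = 213.570 s; T_ss = T_in + Q̇/(ṁ c_p) = 33.91 + 81.12/(12.38·3.489) = 35.7880 °C.
Integrating: T(t) = T_ss + (T₀ − T_ss) e^(−t/τ).
T(348.4) = 35.7880 + (-5.91805)·e^(−348.4/213.570) = 35.7880 + (-5.91805)·0.195672 = 34.6300 °C.

34.63 °C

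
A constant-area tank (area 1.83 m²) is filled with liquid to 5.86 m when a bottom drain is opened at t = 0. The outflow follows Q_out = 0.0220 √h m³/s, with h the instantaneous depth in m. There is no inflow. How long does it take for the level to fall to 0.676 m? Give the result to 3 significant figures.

Unsteady balance on liquid volume: A dh/dt = −0.0220 √h.
∫ h^(−1/2) dh = −(0.0220/A) ∫ dt, giving 2√h = 2√h₀ − (0.0220/A) t.
t = 2A(√h₀ − √h)/0.0220 = 2·1.83·(√5.86 − √0.676)/0.0220
  = 3.6600 × (2.4207 − 0.82219) / 0.0220 = 265.94 s.

266 s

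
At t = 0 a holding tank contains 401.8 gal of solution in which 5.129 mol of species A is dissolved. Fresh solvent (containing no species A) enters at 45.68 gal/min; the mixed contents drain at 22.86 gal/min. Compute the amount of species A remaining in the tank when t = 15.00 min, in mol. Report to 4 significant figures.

Total volume: dV/dt = Q_in − Q_out = 22.8200 gal/min, so V(t) = 401.8 + 22.8200 t and V(15.00) = 744.100 gal.
Species balance (pure solvent in): dm/dt = −Q_out · m/V(t).
dm/m = −Q_out dt/(V₀ + 22.8200 t); integrating gives ln(m/m₀) = −(Q_out/(Q_in−Q_out)) ln(V/V₀).
m = m₀ (V₀/V)^(Q_out/(Q_in−Q_out)) = 5.129 × (401.8/744.100)^(1.00175) = 2.76657 mol.

2.767 mol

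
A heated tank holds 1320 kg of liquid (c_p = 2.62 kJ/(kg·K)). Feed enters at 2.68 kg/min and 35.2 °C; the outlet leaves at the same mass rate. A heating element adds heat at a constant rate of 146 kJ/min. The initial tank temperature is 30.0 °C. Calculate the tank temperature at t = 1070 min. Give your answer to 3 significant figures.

First-law balance (no shaft work): M c_p dT/dt = ṁ c_p (T_in − T) + 146.
τ = M/ṁ = 492.54 min; T_ss = T_in + Q̇/(ṁ c_p) = 35.2 + 146/(2.68·2.62) = 55.993 °C.
Solution: T(t) = T_ss + (T₀ − T_ss) e^(−t/τ).
T(1070) = 55.993 + (-25.993)·e^(−1070/492.54) = 55.993 + (-25.993)·0.11390 = 53.032 °C.

53.0 °C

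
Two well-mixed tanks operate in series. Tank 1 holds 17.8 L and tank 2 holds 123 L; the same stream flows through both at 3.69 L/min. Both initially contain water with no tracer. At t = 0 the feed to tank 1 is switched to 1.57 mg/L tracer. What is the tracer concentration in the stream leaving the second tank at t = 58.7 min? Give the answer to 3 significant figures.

Time constants: τᵢ = Vᵢ/Q for each well-mixed tank.
τ₁ = 17.8/3.69 = 4.8238 min; τ₂ = 123/3.69 = 33.333 min.
Solving the cascade with C₁(0)=C₂(0)=0 gives C₂(t) = C_in[1 − (τ₁ e^(−t/τ₁) − τ₂ e^(−t/τ₂))/(τ₁ − τ₂)].
At t = 58.7: e^(−t/τ₁) = 5.1904e-06, e^(−t/τ₂) = 0.17187.
C₂ = 1.57·[1 − (4.8238·5.1904e-06 − 33.333·0.17187)/(-28.509)] = 1.57·0.79905 = 1.2545 mg/L.

1.25 mg/L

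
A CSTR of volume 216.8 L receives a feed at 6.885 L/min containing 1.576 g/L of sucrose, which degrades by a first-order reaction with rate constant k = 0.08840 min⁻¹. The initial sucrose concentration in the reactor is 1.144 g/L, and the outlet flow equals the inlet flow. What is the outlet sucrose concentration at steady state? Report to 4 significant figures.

Accumulation = in − out − consumed: V dC/dt = Q C_in − Q C − k V C.
At steady state: 0 = Q C_in − (Q + kV) C_ss, so C_ss = Q C_in/(Q + kV).
C_ss = 6.885·1.576/(6.885 + 0.08840·216.8) = 10.8508/26.0501 = 0.416534 g/L.

0.4165 g/L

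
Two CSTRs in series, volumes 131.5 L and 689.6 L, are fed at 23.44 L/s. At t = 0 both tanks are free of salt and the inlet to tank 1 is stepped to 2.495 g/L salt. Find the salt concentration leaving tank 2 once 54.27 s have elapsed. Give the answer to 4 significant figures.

Time constants: τᵢ = Vᵢ/Q for each well-mixed tank.
τ₁ = 131.5/23.44 = 5.61007 s; τ₂ = 689.6/23.44 = 29.4198 s.
Tank 1: C₁ = C_in(1 − e^(−t/τ₁)). Tank 2 (τ₁ ≠ τ₂): C₂ = C_in[1 − (τ₁ e^(−t/τ₁) − τ₂ e^(−t/τ₂))/(τ₁ − τ₂)].
At t = 54.27: e^(−t/τ₁) = 6.29179e-05, e^(−t/τ₂) = 0.158076.
C₂ = 2.495·[1 − (5.61007·6.29179e-05 − 29.4198·0.158076)/(-23.8097)] = 2.495·0.804692 = 2.00771 g/L.

2.008 g/L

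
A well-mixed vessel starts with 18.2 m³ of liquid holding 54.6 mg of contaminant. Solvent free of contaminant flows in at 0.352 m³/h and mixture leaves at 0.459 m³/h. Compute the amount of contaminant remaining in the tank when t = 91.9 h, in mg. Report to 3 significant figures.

1.95 mg

Let m(t) be the amount of contaminant. Volume: V(t) = V₀ + (Q_in − Q_out) t = 18.2 − 0.10700 t; V(91.9) = 8.3667 m³.
Solute balance: dm/dt = 0 − Q_out C = −Q_out m/V(t).
Separate: dm/m = −Q_out dt/V(t) ⇒ ln(m/m₀) = −(Q_out/(Q_in−Q_out)) ln(V/V₀).
m = m₀ (V₀/V)^(Q_out/(Q_in−Q_out)) = 54.6 × (18.2/8.3667)^(-4.2897) = 1.9469 mg.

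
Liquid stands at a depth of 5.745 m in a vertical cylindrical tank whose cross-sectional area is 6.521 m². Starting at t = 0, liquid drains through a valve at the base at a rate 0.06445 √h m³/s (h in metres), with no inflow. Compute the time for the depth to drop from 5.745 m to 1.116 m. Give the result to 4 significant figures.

271.3 s

Volume balance on the tank: A dh/dt = −0.06445 √h.
∫ h^(−1/2) dh = −(0.06445/A) ∫ dt, giving 2√h = 2√h₀ − (0.06445/A) t.
t = 2A(√h₀ − √h)/0.06445 = 2·6.521·(√5.745 − √1.116)/0.06445
  = 13.0420 × (2.39687 − 1.05641) / 0.06445 = 271.254 s.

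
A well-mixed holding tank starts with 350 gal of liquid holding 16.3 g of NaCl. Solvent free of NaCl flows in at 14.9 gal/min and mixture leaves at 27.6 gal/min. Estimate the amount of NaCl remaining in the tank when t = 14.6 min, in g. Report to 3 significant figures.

Total volume: dV/dt = Q_in − Q_out = -12.700 gal/min, so V(t) = 350 − 12.700 t and V(14.6) = 164.58 gal.
Solute balance: dm/dt = 0 − Q_out C = −Q_out m/V(t).
Separate: dm/m = −Q_out dt/V(t) ⇒ ln(m/m₀) = −(Q_out/(Q_in−Q_out)) ln(V/V₀).
m = m₀ (V₀/V)^(Q_out/(Q_in−Q_out)) = 16.3 × (350/164.58)^(-2.1732) = 3.1626 g.

3.16 g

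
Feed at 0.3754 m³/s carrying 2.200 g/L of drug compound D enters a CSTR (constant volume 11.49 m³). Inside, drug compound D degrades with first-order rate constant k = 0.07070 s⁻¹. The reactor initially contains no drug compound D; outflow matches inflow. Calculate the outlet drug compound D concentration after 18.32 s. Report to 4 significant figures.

V dC/dt = Q(C_in − C) − k V C.
This is linear with rate a = Q/V + k = 0.103372 s⁻¹.
C_ss = Q C_in/(Q + kV) = 0.695336 g/L; C(t) = C_ss + (C₀ − C_ss) e^(−a t).
C(18.32) = 0.695336 + (-0.695336)·e^(−0.103372·18.32) = 0.695336 + (-0.695336)·0.150503 = 0.590686 g/L.

0.5907 g/L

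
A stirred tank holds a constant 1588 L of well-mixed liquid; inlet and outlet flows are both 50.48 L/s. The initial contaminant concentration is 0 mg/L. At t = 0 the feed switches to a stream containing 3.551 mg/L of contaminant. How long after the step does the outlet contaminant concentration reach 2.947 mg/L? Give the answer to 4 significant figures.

55.73 s

Unsteady species balance (constant V, well mixed): V dC/dt = Q(C_in − C), so τ = V/Q = 31.4580 s.
C(t) = C_in + (C₀ − C_in) e^(−t/τ). Set C = 2.947 and solve for t:
e^(−t/τ) = (C − C_in)/(C₀ − C_in) = (2.947 − 3.551)/(0 − 3.551) = 0.170093
t = −τ ln(…) = 31.4580 × 1.77141 = 55.7250 s.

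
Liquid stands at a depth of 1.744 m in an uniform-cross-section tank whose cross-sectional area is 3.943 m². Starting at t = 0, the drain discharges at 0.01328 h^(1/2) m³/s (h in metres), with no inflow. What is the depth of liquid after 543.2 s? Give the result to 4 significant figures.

0.1647 m

With no inflow, A dh/dt = −0.01328 √h.
∫ h^(−1/2) dh = −(0.01328/A) ∫ dt, giving 2√h = 2√h₀ − (0.01328/A) t.
√h = √1.744 − 0.01328·543.2/(2·3.943) = 1.32061 − 0.914747 = 0.405859.
h = 0.405859² = 0.164721 m.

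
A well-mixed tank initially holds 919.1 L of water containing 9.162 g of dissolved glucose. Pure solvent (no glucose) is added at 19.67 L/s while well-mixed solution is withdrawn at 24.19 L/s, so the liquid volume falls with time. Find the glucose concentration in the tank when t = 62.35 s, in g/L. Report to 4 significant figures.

Total volume: dV/dt = Q_in − Q_out = -4.52000 L/s, so V(t) = 919.1 − 4.52000 t and V(62.35) = 637.278 L.
Solute balance: dm/dt = 0 − Q_out C = −Q_out m/V(t).
dm/m = −Q_out dt/(V₀ − 4.52000 t); integrating gives ln(m/m₀) = −(Q_out/(Q_in−Q_out)) ln(V/V₀).
m = m₀ (V₀/V)^(Q_out/(Q_in−Q_out)) = 9.162 × (919.1/637.278)^(-5.35177) = 1.29086 g.
C = m/V = 1.29086/637.278 = 0.00202558 g/L.

0.002026 g/L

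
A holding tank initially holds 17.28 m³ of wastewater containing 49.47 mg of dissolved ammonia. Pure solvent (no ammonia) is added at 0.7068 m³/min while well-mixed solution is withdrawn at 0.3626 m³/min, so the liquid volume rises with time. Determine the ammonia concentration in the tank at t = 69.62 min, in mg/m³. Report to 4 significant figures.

0.4797 mg/m³

Let m(t) be the amount of ammonia. Volume: V(t) = V₀ + (Q_in − Q_out) t = 17.28 + 0.344200 t; V(69.62) = 41.2432 m³.
Species balance (pure solvent in): dm/dt = −Q_out · m/V(t).
Separate: dm/m = −Q_out dt/V(t) ⇒ ln(m/m₀) = −(Q_out/(Q_in−Q_out)) ln(V/V₀).
m = m₀ (V₀/V)^(Q_out/(Q_in−Q_out)) = 49.47 × (17.28/41.2432)^(1.05346) = 19.7850 mg.
C = m/V = 19.7850/41.2432 = 0.479716 mg/m³.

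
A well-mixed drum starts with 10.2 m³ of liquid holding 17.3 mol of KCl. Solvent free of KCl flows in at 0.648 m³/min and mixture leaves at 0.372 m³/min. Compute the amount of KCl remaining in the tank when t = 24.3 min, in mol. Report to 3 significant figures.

8.75 mol

Total volume: dV/dt = Q_in − Q_out = 0.27600 m³/min, so V(t) = 10.2 + 0.27600 t and V(24.3) = 16.907 m³.
Solute balance: dm/dt = 0 − Q_out C = −Q_out m/V(t).
Separate: dm/m = −Q_out dt/V(t) ⇒ ln(m/m₀) = −(Q_out/(Q_in−Q_out)) ln(V/V₀).
m = m₀ (V₀/V)^(Q_out/(Q_in−Q_out)) = 17.3 × (10.2/16.907)^(1.3478) = 8.7549 mol.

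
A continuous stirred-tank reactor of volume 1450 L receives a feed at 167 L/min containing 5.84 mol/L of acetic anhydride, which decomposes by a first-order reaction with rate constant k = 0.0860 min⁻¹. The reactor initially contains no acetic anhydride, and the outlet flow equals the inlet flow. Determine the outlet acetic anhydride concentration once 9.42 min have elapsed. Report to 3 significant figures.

Accumulation = in − out − consumed: V dC/dt = Q C_in − Q C − k V C.
This is linear with rate a = Q/V + k = 0.20117 min⁻¹.
C_ss = Q C_in/(Q + kV) = 3.3434 mol/L; C(t) = C_ss + (C₀ − C_ss) e^(−a t).
C(9.42) = 3.3434 + (-3.3434)·e^(−0.20117·9.42) = 3.3434 + (-3.3434)·0.15031 = 2.8409 mol/L.

2.84 mol/L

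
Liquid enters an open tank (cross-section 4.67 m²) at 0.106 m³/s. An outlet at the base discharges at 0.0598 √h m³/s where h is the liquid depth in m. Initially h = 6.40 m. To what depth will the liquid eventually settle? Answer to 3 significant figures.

Level balance: A dh/dt = 0.106 − 0.0598 √h. Setting dh/dt = 0:
Q_in = 0.0598 √h_ss ⇒ √h_ss = 0.106/0.0598 = 1.7726.
h_ss = 1.7726² = 3.1420 m. (Since h₀ = 6.40 m > h_ss, the level will fall toward this value.)

3.14 m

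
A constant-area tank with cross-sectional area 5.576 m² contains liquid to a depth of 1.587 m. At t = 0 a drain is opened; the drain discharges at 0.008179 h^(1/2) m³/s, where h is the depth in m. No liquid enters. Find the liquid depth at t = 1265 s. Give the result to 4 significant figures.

Volume balance on the tank: A dh/dt = −0.008179 √h.
∫ h^(−1/2) dh = −(0.008179/A) ∫ dt, giving 2√h = 2√h₀ − (0.008179/A) t.
√h = √1.587 − 0.008179·1265/(2·5.576) = 1.25976 − 0.927765 = 0.331997.
h = 0.331997² = 0.110222 m.

0.1102 m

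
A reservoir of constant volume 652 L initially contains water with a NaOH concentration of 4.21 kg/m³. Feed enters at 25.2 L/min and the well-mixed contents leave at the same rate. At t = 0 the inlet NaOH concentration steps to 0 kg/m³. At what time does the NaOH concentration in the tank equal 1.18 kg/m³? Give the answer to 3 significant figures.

Species balance: V dC/dt = Q(C_in − C) ⇒ τ = V/Q = 25.873 min.
C(t) = C_in + (C₀ − C_in) e^(−t/τ). Set C = 1.18 and solve for t:
e^(−t/τ) = (C − C_in)/(C₀ − C_in) = (1.18 − 0)/(4.21 − 0) = 0.28029
t = −τ ln(…) = 25.873 × 1.2719 = 32.909 min.

32.9 min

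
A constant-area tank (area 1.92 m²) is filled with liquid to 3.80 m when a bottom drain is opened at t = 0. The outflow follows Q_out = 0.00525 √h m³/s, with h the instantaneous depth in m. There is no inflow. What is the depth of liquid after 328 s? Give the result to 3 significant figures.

With no inflow, A dh/dt = −0.00525 √h.
This is separable: 2 d(√h)/dt = −0.00525/A, so √h = √h₀ − (0.00525/(2A)) t.
√h = √3.80 − 0.00525·328/(2·1.92) = 1.9494 − 0.44844 = 1.5009.
h = 1.5009² = 2.2528 m.

2.25 m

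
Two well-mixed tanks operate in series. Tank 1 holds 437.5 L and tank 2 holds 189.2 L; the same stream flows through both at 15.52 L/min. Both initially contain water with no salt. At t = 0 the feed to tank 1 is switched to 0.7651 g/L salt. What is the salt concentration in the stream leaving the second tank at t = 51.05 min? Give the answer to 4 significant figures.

0.5535 g/L

Each tank obeys Vᵢ dCᵢ/dt = Q(Cᵢ₋₁ − Cᵢ), so τᵢ = Vᵢ/Q.
τ₁ = 437.5/15.52 = 28.1894 min; τ₂ = 189.2/15.52 = 12.1907 min.
Tank 1: C₁ = C_in(1 − e^(−t/τ₁)). Tank 2 (τ₁ ≠ τ₂): C₂ = C_in[1 − (τ₁ e^(−t/τ₁) − τ₂ e^(−t/τ₂))/(τ₁ − τ₂)].
At t = 51.05: e^(−t/τ₁) = 0.163497, e^(−t/τ₂) = 0.0151825.
C₂ = 0.7651·[1 − (28.1894·0.163497 − 12.1907·0.0151825)/(15.9987)] = 0.7651·0.723491 = 0.553543 g/L.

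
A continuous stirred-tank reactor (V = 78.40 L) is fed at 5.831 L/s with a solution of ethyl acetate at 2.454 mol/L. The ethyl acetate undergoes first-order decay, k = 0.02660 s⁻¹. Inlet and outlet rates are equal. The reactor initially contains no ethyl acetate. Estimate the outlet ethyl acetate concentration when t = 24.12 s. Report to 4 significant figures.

V dC/dt = Q(C_in − C) − k V C.
dC/dt = (Q/V) C_in − (Q/V + k) C; effective rate a = Q/V + k = 0.0743750 + 0.02660 = 0.100975 s⁻¹.
C_ss = Q C_in/(Q + kV) = 1.80754 mol/L; C(t) = C_ss + (C₀ − C_ss) e^(−a t).
C(24.12) = 1.80754 + (-1.80754)·e^(−0.100975·24.12) = 1.80754 + (-1.80754)·0.0875525 = 1.64928 mol/L.

1.649 mol/L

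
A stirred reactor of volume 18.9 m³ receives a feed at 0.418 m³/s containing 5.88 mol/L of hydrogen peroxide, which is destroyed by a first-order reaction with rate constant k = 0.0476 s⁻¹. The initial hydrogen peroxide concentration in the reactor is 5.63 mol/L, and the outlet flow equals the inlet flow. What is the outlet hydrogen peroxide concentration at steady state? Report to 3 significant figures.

Accumulation = in − out − consumed: V dC/dt = Q C_in − Q C − k V C.
At steady state: 0 = Q C_in − (Q + kV) C_ss, so C_ss = Q C_in/(Q + kV).
C_ss = 0.418·5.88/(0.418 + 0.0476·18.9) = 2.4578/1.3176 = 1.8653 mol/L.

1.87 mol/L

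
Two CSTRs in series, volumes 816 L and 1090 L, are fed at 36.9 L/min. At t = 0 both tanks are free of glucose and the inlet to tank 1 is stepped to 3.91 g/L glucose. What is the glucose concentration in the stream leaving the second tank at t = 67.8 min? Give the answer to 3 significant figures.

2.89 g/L

Time constants: τᵢ = Vᵢ/Q for each well-mixed tank.
τ₁ = 816/36.9 = 22.114 min; τ₂ = 1090/36.9 = 29.539 min.
Tank 1: C₁ = C_in(1 − e^(−t/τ₁)). Tank 2 (τ₁ ≠ τ₂): C₂ = C_in[1 − (τ₁ e^(−t/τ₁) − τ₂ e^(−t/τ₂))/(τ₁ − τ₂)].
At t = 67.8: e^(−t/τ₁) = 0.046609, e^(−t/τ₂) = 0.10074.
C₂ = 3.91·[1 − (22.114·0.046609 − 29.539·0.10074)/(-7.4255)] = 3.91·0.73807 = 2.8858 g/L.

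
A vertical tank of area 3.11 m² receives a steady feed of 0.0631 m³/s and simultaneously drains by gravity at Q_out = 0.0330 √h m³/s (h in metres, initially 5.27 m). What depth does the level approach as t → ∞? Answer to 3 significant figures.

3.66 m

A dh/dt = Q_in − 0.0330 √h. Steady state requires inflow = outflow:
Q_in = 0.0330 √h_ss ⇒ √h_ss = 0.0631/0.0330 = 1.9121.
h_ss = 1.9121² = 3.6562 m. (Since h₀ = 5.27 m > h_ss, the level will fall toward this value.)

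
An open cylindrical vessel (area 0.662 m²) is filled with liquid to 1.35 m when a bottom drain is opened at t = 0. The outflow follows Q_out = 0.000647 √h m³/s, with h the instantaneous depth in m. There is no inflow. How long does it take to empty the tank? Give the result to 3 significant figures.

A dh/dt = −Q_out = −0.000647 √h.
This is separable: 2 d(√h)/dt = −0.000647/A, so √h = √h₀ − (0.000647/(2A)) t.
Tank is empty when √h = 0: t_empty = 2A√h₀/0.000647.
t_empty = 2·0.662·√1.35/0.000647 = 1.3240·1.1619/0.000647 = 2377.7 s.

2380 s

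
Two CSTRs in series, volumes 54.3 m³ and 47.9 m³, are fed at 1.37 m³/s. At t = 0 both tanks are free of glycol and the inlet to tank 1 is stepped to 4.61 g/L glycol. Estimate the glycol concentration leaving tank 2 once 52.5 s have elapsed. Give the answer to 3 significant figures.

Species balance on tank i: dCᵢ/dt = (Cᵢ₋₁ − Cᵢ)/τᵢ with τᵢ = Vᵢ/Q.
τ₁ = 54.3/1.37 = 39.635 s; τ₂ = 47.9/1.37 = 34.964 s.
Solving the cascade with C₁(0)=C₂(0)=0 gives C₂(t) = C_in[1 − (τ₁ e^(−t/τ₁) − τ₂ e^(−t/τ₂))/(τ₁ − τ₂)].
At t = 52.5: e^(−t/τ₁) = 0.26591, e^(−t/τ₂) = 0.22278.
C₂ = 4.61·[1 − (39.635·0.26591 − 34.964·0.22278)/(4.6715)] = 4.61·0.41127 = 1.8960 g/L.

1.90 g/L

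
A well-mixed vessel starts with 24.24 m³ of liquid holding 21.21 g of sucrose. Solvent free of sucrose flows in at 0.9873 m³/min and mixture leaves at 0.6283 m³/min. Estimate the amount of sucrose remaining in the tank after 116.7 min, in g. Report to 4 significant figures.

3.661 g

Total volume: dV/dt = Q_in − Q_out = 0.359000 m³/min, so V(t) = 24.24 + 0.359000 t and V(116.7) = 66.1353 m³.
No sucrose enters, so dm/dt = −Q_out · (m/V).
Separate: dm/m = −Q_out dt/V(t) ⇒ ln(m/m₀) = −(Q_out/(Q_in−Q_out)) ln(V/V₀).
m = m₀ (V₀/V)^(Q_out/(Q_in−Q_out)) = 21.21 × (24.24/66.1353)^(1.75014) = 3.66146 g.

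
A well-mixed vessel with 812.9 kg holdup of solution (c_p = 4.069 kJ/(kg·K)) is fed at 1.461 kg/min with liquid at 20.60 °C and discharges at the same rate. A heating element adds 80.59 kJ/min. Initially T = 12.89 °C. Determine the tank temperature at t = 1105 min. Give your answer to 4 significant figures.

M c_p dT/dt = ṁ c_p (T_in − T) + Q̇.
Rearrange: dT/dt = (T_ss − T)/τ with τ = M/ṁ = 556.400 min and T_ss = T_in + Q̇/(ṁ c_p) = 34.1564 °C.
Solution: T(t) = T_ss + (T₀ − T_ss) e^(−t/τ).
T(1105) = 34.1564 + (-21.2664)·e^(−1105/556.400) = 34.1564 + (-21.2664)·0.137246 = 31.2376 °C.

31.24 °C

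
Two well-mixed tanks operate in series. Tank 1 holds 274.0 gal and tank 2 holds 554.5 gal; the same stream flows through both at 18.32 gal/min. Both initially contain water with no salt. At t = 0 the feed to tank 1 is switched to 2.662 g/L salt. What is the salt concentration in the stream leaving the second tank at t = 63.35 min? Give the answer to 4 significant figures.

Time constants: τᵢ = Vᵢ/Q for each well-mixed tank.
τ₁ = 274.0/18.32 = 14.9563 min; τ₂ = 554.5/18.32 = 30.2675 min.
Tank 1: C₁ = C_in(1 − e^(−t/τ₁)). Tank 2 (τ₁ ≠ τ₂): C₂ = C_in[1 − (τ₁ e^(−t/τ₁) − τ₂ e^(−t/τ₂))/(τ₁ − τ₂)].
At t = 63.35: e^(−t/τ₁) = 0.0144702, e^(−t/τ₂) = 0.123316.
C₂ = 2.662·[1 − (14.9563·0.0144702 − 30.2675·0.123316)/(-15.3111)] = 2.662·0.770361 = 2.05070 g/L.

2.051 g/L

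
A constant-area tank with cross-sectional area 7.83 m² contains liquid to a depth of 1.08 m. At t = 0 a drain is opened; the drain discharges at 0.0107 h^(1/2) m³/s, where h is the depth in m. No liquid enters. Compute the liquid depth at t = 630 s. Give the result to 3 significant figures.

Unsteady balance on liquid volume: A dh/dt = −0.0107 √h.
∫ h^(−1/2) dh = −(0.0107/A) ∫ dt, giving 2√h = 2√h₀ − (0.0107/A) t.
√h = √1.08 − 0.0107·630/(2·7.83) = 1.0392 − 0.43046 = 0.60877.
h = 0.60877² = 0.37060 m.

0.371 m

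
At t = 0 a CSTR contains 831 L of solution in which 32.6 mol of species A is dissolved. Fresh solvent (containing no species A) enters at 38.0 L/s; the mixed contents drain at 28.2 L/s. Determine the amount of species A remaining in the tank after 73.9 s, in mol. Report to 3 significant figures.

Let m(t) be the amount of species A. Volume: V(t) = V₀ + (Q_in − Q_out) t = 831 + 9.8000 t; V(73.9) = 1555.2 L.
Solute balance: dm/dt = 0 − Q_out C = −Q_out m/V(t).
dm/m = −Q_out dt/(V₀ + 9.8000 t); integrating gives ln(m/m₀) = −(Q_out/(Q_in−Q_out)) ln(V/V₀).
m = m₀ (V₀/V)^(Q_out/(Q_in−Q_out)) = 32.6 × (831/1555.2)^(2.8776) = 5.3700 mol.

5.37 mol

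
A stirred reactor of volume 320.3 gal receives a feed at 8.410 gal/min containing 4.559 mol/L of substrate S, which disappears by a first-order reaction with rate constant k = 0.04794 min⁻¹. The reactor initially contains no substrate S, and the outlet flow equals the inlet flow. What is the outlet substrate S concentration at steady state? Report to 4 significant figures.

1.613 mol/L

V dC/dt = Q(C_in − C) − k V C.
At steady state: 0 = Q C_in − (Q + kV) C_ss, so C_ss = Q C_in/(Q + kV).
C_ss = 8.410·4.559/(8.410 + 0.04794·320.3) = 38.3412/23.7652 = 1.61333 mol/L.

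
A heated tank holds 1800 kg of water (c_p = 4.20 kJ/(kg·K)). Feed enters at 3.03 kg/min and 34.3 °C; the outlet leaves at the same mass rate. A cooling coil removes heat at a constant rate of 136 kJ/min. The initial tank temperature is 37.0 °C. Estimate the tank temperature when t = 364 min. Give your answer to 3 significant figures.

Unsteady energy balance on the tank contents: M c_p dT/dt = ṁ c_p (T_in − T) − 136.
Rearrange: dT/dt = (T_ss − T)/τ with τ = M/ṁ = 594.06 min and T_ss = T_in − Q̇/(ṁ c_p) = 23.613 °C.
T approaches T_ss exponentially: T(t) = T_ss + (T₀ − T_ss) e^(−t/τ).
T(364) = 23.613 + (13.387)·e^(−364/594.06) = 23.613 + (13.387)·0.54187 = 30.867 °C.

30.9 °C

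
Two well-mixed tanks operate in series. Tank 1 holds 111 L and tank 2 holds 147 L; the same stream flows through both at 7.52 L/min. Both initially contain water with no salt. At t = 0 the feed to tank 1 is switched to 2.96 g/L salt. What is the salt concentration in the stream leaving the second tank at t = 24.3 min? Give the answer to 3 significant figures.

Each tank obeys Vᵢ dCᵢ/dt = Q(Cᵢ₋₁ − Cᵢ), so τᵢ = Vᵢ/Q.
τ₁ = 111/7.52 = 14.761 min; τ₂ = 147/7.52 = 19.548 min.
Solving the cascade with C₁(0)=C₂(0)=0 gives C₂(t) = C_in[1 − (τ₁ e^(−t/τ₁) − τ₂ e^(−t/τ₂))/(τ₁ − τ₂)].
At t = 24.3: e^(−t/τ₁) = 0.19277, e^(−t/τ₂) = 0.28849.
C₂ = 2.96·[1 − (14.761·0.19277 − 19.548·0.28849)/(-4.7872)] = 2.96·0.41637 = 1.2325 g/L.

1.23 g/L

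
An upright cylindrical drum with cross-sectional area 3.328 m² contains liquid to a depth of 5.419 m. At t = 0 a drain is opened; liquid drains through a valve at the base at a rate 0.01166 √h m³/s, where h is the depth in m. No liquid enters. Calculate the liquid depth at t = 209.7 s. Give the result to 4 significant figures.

3.844 m

A dh/dt = −Q_out = −0.01166 √h.
This is separable: 2 d(√h)/dt = −0.01166/A, so √h = √h₀ − (0.01166/(2A)) t.
√h = √5.419 − 0.01166·209.7/(2·3.328) = 2.32787 − 0.367353 = 1.96052.
h = 1.96052² = 3.84364 m.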